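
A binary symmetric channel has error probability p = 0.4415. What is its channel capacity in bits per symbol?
0.0099 bits

For a binary symmetric channel (BSC) with error probability p:
Capacity C = 1 - H(p) bits per symbol

where H(p) = -p log₂(p) - (1-p) log₂(1-p) is the binary entropy function.

H(0.4415) = 0.9901 bits
C = 1 - 0.9901 = 0.0099 bits per symbol

This means we can reliably transmit up to 0.0099 bits of information per channel use.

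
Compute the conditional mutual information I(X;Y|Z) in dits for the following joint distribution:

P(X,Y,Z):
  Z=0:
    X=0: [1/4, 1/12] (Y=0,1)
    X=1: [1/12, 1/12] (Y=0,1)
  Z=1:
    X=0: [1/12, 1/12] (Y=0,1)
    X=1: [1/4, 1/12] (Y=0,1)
0.0133 dits

Conditional mutual information: I(X;Y|Z) = H(X|Z) + H(Y|Z) - H(X,Y|Z)

H(Z) = 0.3010
H(X,Z) = 0.5775 → H(X|Z) = 0.2764
H(Y,Z) = 0.5775 → H(Y|Z) = 0.2764
H(X,Y,Z) = 0.8406 → H(X,Y|Z) = 0.5396

I(X;Y|Z) = 0.2764 + 0.2764 - 0.5396 = 0.0133 dits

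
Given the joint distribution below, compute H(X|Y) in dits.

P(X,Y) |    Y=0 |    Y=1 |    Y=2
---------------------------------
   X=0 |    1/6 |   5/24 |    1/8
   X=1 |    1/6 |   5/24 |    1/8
0.3010 dits

Using the chain rule: H(X|Y) = H(X,Y) - H(Y)

First, compute H(X,Y) = 0.7690 dits

Marginal P(Y) = (1/3, 5/12, 1/4)
H(Y) = 0.4680 dits

H(X|Y) = H(X,Y) - H(Y) = 0.7690 - 0.4680 = 0.3010 dits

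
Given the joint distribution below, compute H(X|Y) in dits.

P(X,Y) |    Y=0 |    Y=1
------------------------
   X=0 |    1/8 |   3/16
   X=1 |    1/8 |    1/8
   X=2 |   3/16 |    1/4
0.4642 dits

Using the chain rule: H(X|Y) = H(X,Y) - H(Y)

First, compute H(X,Y) = 0.7618 dits

Marginal P(Y) = (7/16, 9/16)
H(Y) = 0.2976 dits

H(X|Y) = H(X,Y) - H(Y) = 0.7618 - 0.2976 = 0.4642 dits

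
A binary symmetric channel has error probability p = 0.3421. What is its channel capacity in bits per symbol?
0.0732 bits

For a binary symmetric channel (BSC) with error probability p:
Capacity C = 1 - H(p) bits per symbol

where H(p) = -p log₂(p) - (1-p) log₂(1-p) is the binary entropy function.

H(0.3421) = 0.9268 bits
C = 1 - 0.9268 = 0.0732 bits per symbol

This means we can reliably transmit up to 0.0732 bits of information per channel use.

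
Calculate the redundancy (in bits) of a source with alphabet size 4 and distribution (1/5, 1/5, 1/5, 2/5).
0.0781 bits

Redundancy measures how far a source is from maximum entropy:
R = H_max - H(X)

Maximum entropy for 4 symbols: H_max = log_2(4) = 2.0000 bits
Actual entropy: H(X) = 1.9219 bits
Redundancy: R = 2.0000 - 1.9219 = 0.0781 bits

This redundancy represents potential for compression: the source could be compressed by 0.0781 bits per symbol.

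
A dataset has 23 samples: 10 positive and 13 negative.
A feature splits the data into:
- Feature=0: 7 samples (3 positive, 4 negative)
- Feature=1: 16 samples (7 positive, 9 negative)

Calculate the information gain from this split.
0.0000 bits

Information Gain = H(Y) - H(Y|Feature)

Before split:
P(positive) = 10/23 = 0.4348
H(Y) = 0.9877 bits

After split:
Feature=0: H = 0.9852 bits (weight = 7/23)
Feature=1: H = 0.9887 bits (weight = 16/23)
H(Y|Feature) = (7/23)×0.9852 + (16/23)×0.9887 = 0.9876 bits

Information Gain = 0.9877 - 0.9876 = 0.0000 bits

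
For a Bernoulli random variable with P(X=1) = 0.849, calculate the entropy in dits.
0.1843 dits

The binary entropy function is:
H(p) = -p log(p) - (1-p) log(1-p)

H(0.849) = -0.849 × log_10(0.849) - 0.151 × log_10(0.151)
H(0.849) = 0.1843 dits

Note: Binary entropy is maximized at p=0.5 (H=1 bit) and minimized at p=0 or p=1 (H=0).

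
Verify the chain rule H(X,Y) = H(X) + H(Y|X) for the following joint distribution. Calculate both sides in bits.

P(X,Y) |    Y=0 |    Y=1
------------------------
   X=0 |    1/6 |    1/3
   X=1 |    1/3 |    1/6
H(X,Y) = 1.9183, H(X) = 1.0000, H(Y|X) = 0.9183 (all in bits)

Chain rule: H(X,Y) = H(X) + H(Y|X)

Left side — joint entropy directly:
H(X,Y) = -Σ p(x,y) log p(x,y) = 1.9183 bits

Right side — compute H(Y|X) from the conditional distributions:
P(X) = (1/2, 1/2), so H(X) = 1.0000 bits
H(Y|X) = Σ_x P(X=x) · H(Y|X=x):
  P(Y|X=0) = (1/3, 2/3), H(Y|X=0) = 0.9183, weight P(X=0) = 1/2
  P(Y|X=1) = (2/3, 1/3), H(Y|X=1) = 0.9183, weight P(X=1) = 1/2
H(Y|X) = 0.9183 bits

H(X) + H(Y|X) = 1.0000 + 0.9183 = 1.9183 bits

Both sides equal 1.9183 bits. ✓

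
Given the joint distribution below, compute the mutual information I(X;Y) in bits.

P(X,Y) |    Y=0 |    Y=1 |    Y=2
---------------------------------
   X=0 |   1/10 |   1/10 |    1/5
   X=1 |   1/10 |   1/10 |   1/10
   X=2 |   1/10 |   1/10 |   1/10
0.0200 bits

Mutual information: I(X;Y) = H(X) + H(Y) - H(X,Y)

Marginals:
P(X) = (2/5, 3/10, 3/10), H(X) = 1.5710 bits
P(Y) = (3/10, 3/10, 2/5), H(Y) = 1.5710 bits

Joint entropy: H(X,Y) = 3.1219 bits

I(X;Y) = 1.5710 + 1.5710 - 3.1219 = 0.0200 bits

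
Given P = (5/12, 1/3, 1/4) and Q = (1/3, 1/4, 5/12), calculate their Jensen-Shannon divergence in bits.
0.0228 bits

Jensen-Shannon divergence is:
JSD(P||Q) = 0.5 × D_KL(P||M) + 0.5 × D_KL(Q||M)
where M = 0.5 × (P + Q) is the mixture distribution.

M = 0.5 × (5/12, 1/3, 1/4) + 0.5 × (1/3, 1/4, 5/12) = (3/8, 7/24, 1/3)

D_KL(P||M) = 0.0238 bits
D_KL(Q||M) = 0.0219 bits

JSD(P||Q) = 0.5 × 0.0238 + 0.5 × 0.0219 = 0.0228 bits

Unlike KL divergence, JSD is symmetric and bounded: 0 ≤ JSD ≤ log(2).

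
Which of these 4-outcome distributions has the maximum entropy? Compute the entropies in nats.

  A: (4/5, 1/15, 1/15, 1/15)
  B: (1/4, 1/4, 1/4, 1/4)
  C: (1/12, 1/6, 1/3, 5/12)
B

For a discrete distribution over n outcomes, entropy is maximized by the uniform distribution.

Computing entropies:
H(A) = 0.7201 nats
H(B) = 1.3863 nats
H(C) = 1.2367 nats

The uniform distribution (where all probabilities equal 1/4) achieves the maximum entropy of log_e(4) = 1.3863 nats.

Distribution B has the highest entropy.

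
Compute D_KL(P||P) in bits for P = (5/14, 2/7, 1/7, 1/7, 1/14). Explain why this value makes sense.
0.0000 bits

KL divergence satisfies the Gibbs inequality: D_KL(P||Q) ≥ 0 for all distributions P, Q.

D_KL(P||Q) = Σ p(x) log(p(x)/q(x))
Each term is p(x) × log_2(p(x)/p(x)) = p(x) × log_2(1) = 0, so the sum is 0.
D_KL(P||Q) = 0.0000 bits

When P = Q, the KL divergence is exactly 0, as there is no 'divergence' between identical distributions.

This non-negativity is a fundamental property: relative entropy cannot be negative because it measures how different Q is from P.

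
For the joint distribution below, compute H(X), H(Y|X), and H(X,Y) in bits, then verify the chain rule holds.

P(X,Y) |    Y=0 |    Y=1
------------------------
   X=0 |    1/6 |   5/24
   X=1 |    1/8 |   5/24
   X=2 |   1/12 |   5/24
H(X,Y) = 2.5190, H(X) = 1.5774, H(Y|X) = 0.9415 (all in bits)

Chain rule: H(X,Y) = H(X) + H(Y|X)

Left side — joint entropy directly:
H(X,Y) = -Σ p(x,y) log p(x,y) = 2.5190 bits

Right side — compute H(Y|X) from the conditional distributions:
P(X) = (3/8, 1/3, 7/24), so H(X) = 1.5774 bits
H(Y|X) = Σ_x P(X=x) · H(Y|X=x):
  P(Y|X=0) = (4/9, 5/9), H(Y|X=0) = 0.9911, weight P(X=0) = 3/8
  P(Y|X=1) = (3/8, 5/8), H(Y|X=1) = 0.9544, weight P(X=1) = 1/3
  P(Y|X=2) = (2/7, 5/7), H(Y|X=2) = 0.8631, weight P(X=2) = 7/24
H(Y|X) = 0.9415 bits

H(X) + H(Y|X) = 1.5774 + 0.9415 = 2.5190 bits

Both sides equal 2.5190 bits. ✓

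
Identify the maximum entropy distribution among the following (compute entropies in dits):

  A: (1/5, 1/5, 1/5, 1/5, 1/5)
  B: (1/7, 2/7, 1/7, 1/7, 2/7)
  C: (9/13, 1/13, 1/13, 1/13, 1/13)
A

For a discrete distribution over n outcomes, entropy is maximized by the uniform distribution.

Computing entropies:
H(A) = 0.6990 dits
H(B) = 0.6731 dits
H(C) = 0.4533 dits

The uniform distribution (where all probabilities equal 1/5) achieves the maximum entropy of log_10(5) = 0.6990 dits.

Distribution A has the highest entropy.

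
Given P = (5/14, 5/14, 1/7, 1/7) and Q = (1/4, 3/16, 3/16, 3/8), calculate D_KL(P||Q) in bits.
0.2608 bits

KL divergence: D_KL(P||Q) = Σ p(x) log(p(x)/q(x))

Computing term by term:
  x=0: 5/14 × log_2[(5/14)/(1/4)] = 5/14 × 0.5146 = 0.1838
  x=1: 5/14 × log_2[(5/14)/(3/16)] = 5/14 × 0.9296 = 0.3320
  x=2: 1/7 × log_2[(1/7)/(3/16)] = 1/7 × -0.3923 = -0.0560
  x=3: 1/7 × log_2[(1/7)/(3/8)] = 1/7 × -1.3923 = -0.1989

D_KL(P||Q) = 0.2608 bits

Note: KL divergence is always non-negative and equals 0 iff P = Q.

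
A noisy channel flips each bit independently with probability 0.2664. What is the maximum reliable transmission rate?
0.1637 bits

For a binary symmetric channel (BSC) with error probability p:
Capacity C = 1 - H(p) bits per symbol

where H(p) = -p log₂(p) - (1-p) log₂(1-p) is the binary entropy function.

H(0.2664) = 0.8363 bits
C = 1 - 0.8363 = 0.1637 bits per symbol

This means we can reliably transmit up to 0.1637 bits of information per channel use.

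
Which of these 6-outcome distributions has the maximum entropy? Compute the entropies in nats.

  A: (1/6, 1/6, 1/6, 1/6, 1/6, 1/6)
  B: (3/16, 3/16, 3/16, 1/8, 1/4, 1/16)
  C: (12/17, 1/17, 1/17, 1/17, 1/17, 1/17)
A

For a discrete distribution over n outcomes, entropy is maximized by the uniform distribution.

Computing entropies:
H(A) = 1.7918 nats
H(B) = 1.7214 nats
H(C) = 1.0792 nats

The uniform distribution (where all probabilities equal 1/6) achieves the maximum entropy of log_e(6) = 1.7918 nats.

Distribution A has the highest entropy.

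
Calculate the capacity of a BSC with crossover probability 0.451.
0.0069 bits

For a binary symmetric channel (BSC) with error probability p:
Capacity C = 1 - H(p) bits per symbol

where H(p) = -p log₂(p) - (1-p) log₂(1-p) is the binary entropy function.

H(0.451) = 0.9931 bits
C = 1 - 0.9931 = 0.0069 bits per symbol

This means we can reliably transmit up to 0.0069 bits of information per channel use.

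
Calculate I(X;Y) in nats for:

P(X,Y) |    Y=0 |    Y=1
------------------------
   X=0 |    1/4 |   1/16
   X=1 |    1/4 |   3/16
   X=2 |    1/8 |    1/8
0.0331 nats

Mutual information: I(X;Y) = H(X) + H(Y) - H(X,Y)

Marginals:
P(X) = (5/16, 7/16, 1/4), H(X) = 1.0717 nats
P(Y) = (5/8, 3/8), H(Y) = 0.6616 nats

Joint entropy: H(X,Y) = 1.7002 nats

I(X;Y) = 1.0717 + 0.6616 - 1.7002 = 0.0331 nats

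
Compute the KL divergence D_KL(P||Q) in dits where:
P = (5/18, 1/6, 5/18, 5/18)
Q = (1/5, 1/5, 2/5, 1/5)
0.0221 dits

KL divergence: D_KL(P||Q) = Σ p(x) log(p(x)/q(x))

Computing term by term:
  x=0: 5/18 × log_10[(5/18)/(1/5)] = 5/18 × 0.1427 = 0.0396
  x=1: 1/6 × log_10[(1/6)/(1/5)] = 1/6 × -0.0792 = -0.0132
  x=2: 5/18 × log_10[(5/18)/(2/5)] = 5/18 × -0.1584 = -0.0440
  x=3: 5/18 × log_10[(5/18)/(1/5)] = 5/18 × 0.1427 = 0.0396

D_KL(P||Q) = 0.0221 dits

Note: KL divergence is always non-negative and equals 0 iff P = Q.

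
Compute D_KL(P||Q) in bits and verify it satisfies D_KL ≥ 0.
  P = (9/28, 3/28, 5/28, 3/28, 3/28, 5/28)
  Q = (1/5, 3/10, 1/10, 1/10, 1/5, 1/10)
0.2738 bits

KL divergence satisfies the Gibbs inequality: D_KL(P||Q) ≥ 0 for all distributions P, Q.

D_KL(P||Q) = Σ p(x) log(p(x)/q(x))
Term by term:
  x=0: 9/28 × log_2[(9/28)/(1/5)] = 0.2200
  x=1: 3/28 × log_2[(3/28)/(3/10)] = -0.1592
  x=2: 5/28 × log_2[(5/28)/(1/10)] = 0.1494
  x=3: 3/28 × log_2[(3/28)/(1/10)] = 0.0107
  x=4: 3/28 × log_2[(3/28)/(1/5)] = -0.0965
  x=5: 5/28 × log_2[(5/28)/(1/10)] = 0.1494
D_KL(P||Q) = 0.2738 bits

D_KL(P||Q) = 0.2738 ≥ 0 ✓

This non-negativity is a fundamental property: relative entropy cannot be negative because it measures how different Q is from P.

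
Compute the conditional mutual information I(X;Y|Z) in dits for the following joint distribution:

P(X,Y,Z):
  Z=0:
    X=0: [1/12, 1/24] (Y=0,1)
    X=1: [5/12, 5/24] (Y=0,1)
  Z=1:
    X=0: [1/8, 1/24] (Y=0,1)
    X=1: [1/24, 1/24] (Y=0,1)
0.0033 dits

Conditional mutual information: I(X;Y|Z) = H(X|Z) + H(Y|Z) - H(X,Y|Z)

H(Z) = 0.2442
H(X,Z) = 0.4601 → H(X|Z) = 0.2159
H(Y,Z) = 0.5207 → H(Y|Z) = 0.2764
H(X,Y,Z) = 0.7332 → H(X,Y|Z) = 0.4890

I(X;Y|Z) = 0.2159 + 0.2764 - 0.4890 = 0.0033 dits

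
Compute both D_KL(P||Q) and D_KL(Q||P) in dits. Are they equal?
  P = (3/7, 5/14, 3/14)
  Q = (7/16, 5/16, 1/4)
D_KL(P||Q) = 0.0025, D_KL(Q||P) = 0.0025

KL divergence is not symmetric: D_KL(P||Q) ≠ D_KL(Q||P) in general.

D_KL(P||Q) = 0.0025 dits
D_KL(Q||P) = 0.0025 dits

In this case they happen to be equal (to 4 decimal places).

This asymmetry is why KL divergence is not a true distance metric.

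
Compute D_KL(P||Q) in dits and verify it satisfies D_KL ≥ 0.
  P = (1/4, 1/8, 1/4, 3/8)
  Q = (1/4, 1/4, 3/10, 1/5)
0.0450 dits

KL divergence satisfies the Gibbs inequality: D_KL(P||Q) ≥ 0 for all distributions P, Q.

D_KL(P||Q) = Σ p(x) log(p(x)/q(x))
Term by term:
  x=0: 1/4 × log_10[(1/4)/(1/4)] = 0.0000
  x=1: 1/8 × log_10[(1/8)/(1/4)] = -0.0376
  x=2: 1/4 × log_10[(1/4)/(3/10)] = -0.0198
  x=3: 3/8 × log_10[(3/8)/(1/5)] = 0.1024
D_KL(P||Q) = 0.0450 dits

D_KL(P||Q) = 0.0450 ≥ 0 ✓

This non-negativity is a fundamental property: relative entropy cannot be negative because it measures how different Q is from P.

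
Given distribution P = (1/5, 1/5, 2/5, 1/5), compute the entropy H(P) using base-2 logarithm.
1.9219 bits

Shannon entropy is H(X) = -Σ p(x) log p(x).

For P = (1/5, 1/5, 2/5, 1/5):
H = -1/5 × log_2(1/5) -1/5 × log_2(1/5) -2/5 × log_2(2/5) -1/5 × log_2(1/5)
H = 1.9219 bits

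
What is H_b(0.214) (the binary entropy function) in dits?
0.2255 dits

The binary entropy function is:
H(p) = -p log(p) - (1-p) log(1-p)

H(0.214) = -0.214 × log_10(0.214) - 0.786 × log_10(0.786)
H(0.214) = 0.2255 dits

Note: Binary entropy is maximized at p=0.5 (H=1 bit) and minimized at p=0 or p=1 (H=0).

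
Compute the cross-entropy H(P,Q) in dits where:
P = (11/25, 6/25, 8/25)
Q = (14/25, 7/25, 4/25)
0.4982 dits

Cross-entropy: H(P,Q) = -Σ p(x) log q(x)

Alternatively: H(P,Q) = H(P) + D_KL(P||Q)
H(P) = 0.4640 dits
D_KL(P||Q) = 0.0342 dits

H(P,Q) = 0.4640 + 0.0342 = 0.4982 dits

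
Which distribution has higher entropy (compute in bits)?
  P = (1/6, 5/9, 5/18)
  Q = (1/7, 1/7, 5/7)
P

Computing entropies in bits:
H(P) = 1.4153
H(Q) = 1.1488

Distribution P has higher entropy.

Intuition: The distribution closer to uniform (more spread out) has higher entropy.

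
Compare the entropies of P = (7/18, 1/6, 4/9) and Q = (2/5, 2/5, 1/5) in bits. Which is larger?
Q

Computing entropies in bits:
H(P) = 1.4807
H(Q) = 1.5219

Distribution Q has higher entropy.

Intuition: The distribution closer to uniform (more spread out) has higher entropy.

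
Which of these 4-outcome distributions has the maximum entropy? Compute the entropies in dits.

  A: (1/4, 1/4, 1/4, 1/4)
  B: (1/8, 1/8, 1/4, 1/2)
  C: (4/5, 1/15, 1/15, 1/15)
A

For a discrete distribution over n outcomes, entropy is maximized by the uniform distribution.

Computing entropies:
H(A) = 0.6021 dits
H(B) = 0.5268 dits
H(C) = 0.3127 dits

The uniform distribution (where all probabilities equal 1/4) achieves the maximum entropy of log_10(4) = 0.6021 dits.

Distribution A has the highest entropy.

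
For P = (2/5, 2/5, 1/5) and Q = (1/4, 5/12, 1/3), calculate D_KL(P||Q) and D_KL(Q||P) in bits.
D_KL(P||Q) = 0.1003, D_KL(Q||P) = 0.1007

KL divergence is not symmetric: D_KL(P||Q) ≠ D_KL(Q||P) in general.

D_KL(P||Q) = 0.1003 bits
D_KL(Q||P) = 0.1007 bits

No, they are not equal!

This asymmetry is why KL divergence is not a true distance metric.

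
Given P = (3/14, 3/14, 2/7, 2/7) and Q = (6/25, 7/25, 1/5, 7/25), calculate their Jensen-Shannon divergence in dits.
0.0028 dits

Jensen-Shannon divergence is:
JSD(P||Q) = 0.5 × D_KL(P||M) + 0.5 × D_KL(Q||M)
where M = 0.5 × (P + Q) is the mixture distribution.

M = 0.5 × (3/14, 3/14, 2/7, 2/7) + 0.5 × (6/25, 7/25, 1/5, 7/25) = (0.227143, 0.247143, 0.242857, 0.282857)

D_KL(P||M) = 0.0027 dits
D_KL(Q||M) = 0.0028 dits

JSD(P||Q) = 0.5 × 0.0027 + 0.5 × 0.0028 = 0.0028 dits

Unlike KL divergence, JSD is symmetric and bounded: 0 ≤ JSD ≤ log(2).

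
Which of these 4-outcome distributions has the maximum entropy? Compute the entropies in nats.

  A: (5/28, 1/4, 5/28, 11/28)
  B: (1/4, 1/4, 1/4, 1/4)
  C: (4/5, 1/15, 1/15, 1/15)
B

For a discrete distribution over n outcomes, entropy is maximized by the uniform distribution.

Computing entropies:
H(A) = 1.3289 nats
H(B) = 1.3863 nats
H(C) = 0.7201 nats

The uniform distribution (where all probabilities equal 1/4) achieves the maximum entropy of log_e(4) = 1.3863 nats.

Distribution B has the highest entropy.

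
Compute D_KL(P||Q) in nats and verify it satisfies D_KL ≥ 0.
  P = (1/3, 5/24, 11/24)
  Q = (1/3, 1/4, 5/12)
0.0057 nats

KL divergence satisfies the Gibbs inequality: D_KL(P||Q) ≥ 0 for all distributions P, Q.

D_KL(P||Q) = Σ p(x) log(p(x)/q(x))
Term by term:
  x=0: 1/3 × log_e[(1/3)/(1/3)] = 0.0000
  x=1: 5/24 × log_e[(5/24)/(1/4)] = -0.0380
  x=2: 11/24 × log_e[(11/24)/(5/12)] = 0.0437
D_KL(P||Q) = 0.0057 nats

D_KL(P||Q) = 0.0057 ≥ 0 ✓

This non-negativity is a fundamental property: relative entropy cannot be negative because it measures how different Q is from P.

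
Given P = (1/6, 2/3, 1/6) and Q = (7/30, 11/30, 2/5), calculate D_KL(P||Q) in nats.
0.1966 nats

KL divergence: D_KL(P||Q) = Σ p(x) log(p(x)/q(x))

Computing term by term:
  x=0: 1/6 × log_e[(1/6)/(7/30)] = 1/6 × -0.3365 = -0.0561
  x=1: 2/3 × log_e[(2/3)/(11/30)] = 2/3 × 0.5978 = 0.3986
  x=2: 1/6 × log_e[(1/6)/(2/5)] = 1/6 × -0.8755 = -0.1459

D_KL(P||Q) = 0.1966 nats

Note: KL divergence is always non-negative and equals 0 iff P = Q.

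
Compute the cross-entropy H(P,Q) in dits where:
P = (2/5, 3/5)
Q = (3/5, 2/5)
0.3275 dits

Cross-entropy: H(P,Q) = -Σ p(x) log q(x)

Alternatively: H(P,Q) = H(P) + D_KL(P||Q)
H(P) = 0.2923 dits
D_KL(P||Q) = 0.0352 dits

H(P,Q) = 0.2923 + 0.0352 = 0.3275 dits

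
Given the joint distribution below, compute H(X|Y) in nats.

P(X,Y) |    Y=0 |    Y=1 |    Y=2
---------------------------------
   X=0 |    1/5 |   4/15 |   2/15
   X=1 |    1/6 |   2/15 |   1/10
0.6666 nats

Using the chain rule: H(X|Y) = H(X,Y) - H(Y)

First, compute H(X,Y) = 1.7405 nats

Marginal P(Y) = (11/30, 2/5, 7/30)
H(Y) = 1.0740 nats

H(X|Y) = H(X,Y) - H(Y) = 1.7405 - 1.0740 = 0.6666 nats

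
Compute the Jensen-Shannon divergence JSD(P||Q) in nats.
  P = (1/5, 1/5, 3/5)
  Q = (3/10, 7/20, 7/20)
0.0320 nats

Jensen-Shannon divergence is:
JSD(P||Q) = 0.5 × D_KL(P||M) + 0.5 × D_KL(Q||M)
where M = 0.5 × (P + Q) is the mixture distribution.

M = 0.5 × (1/5, 1/5, 3/5) + 0.5 × (3/10, 7/20, 7/20) = (1/4, 11/40, 19/40)

D_KL(P||M) = 0.0318 nats
D_KL(Q||M) = 0.0322 nats

JSD(P||Q) = 0.5 × 0.0318 + 0.5 × 0.0322 = 0.0320 nats

Unlike KL divergence, JSD is symmetric and bounded: 0 ≤ JSD ≤ log(2).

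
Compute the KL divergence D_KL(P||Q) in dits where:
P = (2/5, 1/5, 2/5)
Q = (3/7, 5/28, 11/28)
0.0010 dits

KL divergence: D_KL(P||Q) = Σ p(x) log(p(x)/q(x))

Computing term by term:
  x=0: 2/5 × log_10[(2/5)/(3/7)] = 2/5 × -0.0300 = -0.0120
  x=1: 1/5 × log_10[(1/5)/(5/28)] = 1/5 × 0.0492 = 0.0098
  x=2: 2/5 × log_10[(2/5)/(11/28)] = 2/5 × 0.0078 = 0.0031

D_KL(P||Q) = 0.0010 dits

Note: KL divergence is always non-negative and equals 0 iff P = Q.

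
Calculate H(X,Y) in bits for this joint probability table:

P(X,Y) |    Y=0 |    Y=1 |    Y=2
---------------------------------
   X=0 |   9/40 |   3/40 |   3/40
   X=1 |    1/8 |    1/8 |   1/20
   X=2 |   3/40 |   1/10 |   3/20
3.0339 bits

Joint entropy is H(X,Y) = -Σ_{x,y} p(x,y) log p(x,y).

Summing over all non-zero entries:
H(X,Y) = -[9/40·log_2(9/40) + 3/40·log_2(3/40) + 3/40·log_2(3/40) + 1/8·log_2(1/8) + 1/8·log_2(1/8) + 1/20·log_2(1/20) + 3/40·log_2(3/40) + 1/10·log_2(1/10) + 3/20·log_2(3/20)]
H(X,Y) = 3.0339 bits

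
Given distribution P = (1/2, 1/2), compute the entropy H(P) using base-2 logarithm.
1.0000 bits

Shannon entropy is H(X) = -Σ p(x) log p(x).

For P = (1/2, 1/2):
H = -1/2 × log_2(1/2) -1/2 × log_2(1/2)
H = 1.0000 bits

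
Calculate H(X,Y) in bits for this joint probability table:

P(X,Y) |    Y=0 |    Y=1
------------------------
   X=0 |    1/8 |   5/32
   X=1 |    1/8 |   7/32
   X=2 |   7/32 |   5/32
2.5462 bits

Joint entropy is H(X,Y) = -Σ_{x,y} p(x,y) log p(x,y).

Summing over all non-zero entries:
H(X,Y) = -[1/8·log_2(1/8) + 5/32·log_2(5/32) + 1/8·log_2(1/8) + 7/32·log_2(7/32) + 7/32·log_2(7/32) + 5/32·log_2(5/32)]
H(X,Y) = 2.5462 bits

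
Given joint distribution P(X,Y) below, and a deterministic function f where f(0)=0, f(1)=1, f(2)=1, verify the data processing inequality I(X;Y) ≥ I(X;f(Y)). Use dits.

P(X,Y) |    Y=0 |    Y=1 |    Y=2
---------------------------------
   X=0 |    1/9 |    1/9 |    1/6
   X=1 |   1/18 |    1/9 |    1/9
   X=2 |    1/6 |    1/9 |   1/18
I(X;Y) = 0.0212, I(X;f(Y)) = 0.0147, inequality holds: 0.0212 ≥ 0.0147

Data Processing Inequality: For any Markov chain X → Y → Z, we have I(X;Y) ≥ I(X;Z).

Here Z = f(Y) is a deterministic function of Y, forming X → Y → Z.

Original I(X;Y) = 0.0212 dits

After applying f:
P(X,Z) where Z=f(Y):
- P(X,Z=0) = P(X,Y=0)
- P(X,Z=1) = P(X,Y=1) + P(X,Y=2)

I(X;Z) = I(X;f(Y)) = 0.0147 dits

Verification: 0.0212 ≥ 0.0147 ✓

Information cannot be created by processing; the function f can only lose information about X.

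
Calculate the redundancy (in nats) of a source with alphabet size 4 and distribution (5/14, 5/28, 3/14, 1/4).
0.0343 nats

Redundancy measures how far a source is from maximum entropy:
R = H_max - H(X)

Maximum entropy for 4 symbols: H_max = log_e(4) = 1.3863 nats
Actual entropy: H(X) = 1.3520 nats
Redundancy: R = 1.3863 - 1.3520 = 0.0343 nats

This redundancy represents potential for compression: the source could be compressed by 0.0343 nats per symbol.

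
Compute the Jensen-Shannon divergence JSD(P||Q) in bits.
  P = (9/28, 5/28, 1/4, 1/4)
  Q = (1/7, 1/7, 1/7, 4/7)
0.0841 bits

Jensen-Shannon divergence is:
JSD(P||Q) = 0.5 × D_KL(P||M) + 0.5 × D_KL(Q||M)
where M = 0.5 × (P + Q) is the mixture distribution.

M = 0.5 × (9/28, 5/28, 1/4, 1/4) + 0.5 × (1/7, 1/7, 1/7, 4/7) = (0.232143, 0.160714, 0.196429, 0.410714)

D_KL(P||M) = 0.0860 bits
D_KL(Q||M) = 0.0823 bits

JSD(P||Q) = 0.5 × 0.0860 + 0.5 × 0.0823 = 0.0841 bits

Unlike KL divergence, JSD is symmetric and bounded: 0 ≤ JSD ≤ log(2).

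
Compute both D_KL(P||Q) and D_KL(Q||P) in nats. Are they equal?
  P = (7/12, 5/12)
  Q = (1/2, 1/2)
D_KL(P||Q) = 0.0140, D_KL(Q||P) = 0.0141

KL divergence is not symmetric: D_KL(P||Q) ≠ D_KL(Q||P) in general.

D_KL(P||Q) = 0.0140 nats
D_KL(Q||P) = 0.0141 nats

No, they are not equal!

This asymmetry is why KL divergence is not a true distance metric.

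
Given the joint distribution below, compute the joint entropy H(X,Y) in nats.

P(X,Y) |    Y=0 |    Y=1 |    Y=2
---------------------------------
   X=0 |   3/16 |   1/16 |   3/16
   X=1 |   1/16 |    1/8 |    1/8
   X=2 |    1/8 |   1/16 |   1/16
2.1007 nats

Joint entropy is H(X,Y) = -Σ_{x,y} p(x,y) log p(x,y).

Summing over all non-zero entries:
H(X,Y) = -[3/16·log_e(3/16) + 1/16·log_e(1/16) + 3/16·log_e(3/16) + 1/16·log_e(1/16) + 1/8·log_e(1/8) + 1/8·log_e(1/8) + 1/8·log_e(1/8) + 1/16·log_e(1/16) + 1/16·log_e(1/16)]
H(X,Y) = 2.1007 nats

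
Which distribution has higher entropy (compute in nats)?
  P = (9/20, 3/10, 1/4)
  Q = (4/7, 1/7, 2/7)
P

Computing entropies in nats:
H(P) = 1.0671
H(Q) = 0.9557

Distribution P has higher entropy.

Intuition: The distribution closer to uniform (more spread out) has higher entropy.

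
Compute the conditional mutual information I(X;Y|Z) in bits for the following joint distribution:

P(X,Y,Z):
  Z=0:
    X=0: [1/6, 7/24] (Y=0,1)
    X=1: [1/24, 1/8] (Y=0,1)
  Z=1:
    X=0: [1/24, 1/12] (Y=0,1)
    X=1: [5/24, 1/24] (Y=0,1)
0.0724 bits

Conditional mutual information: I(X;Y|Z) = H(X|Z) + H(Y|Z) - H(X,Y|Z)

H(Z) = 0.9544
H(X,Z) = 1.8217 → H(X|Z) = 0.8673
H(Y,Z) = 1.8727 → H(Y|Z) = 0.9183
H(X,Y,Z) = 2.6676 → H(X,Y|Z) = 1.7132

I(X;Y|Z) = 0.8673 + 0.9183 - 1.7132 = 0.0724 bits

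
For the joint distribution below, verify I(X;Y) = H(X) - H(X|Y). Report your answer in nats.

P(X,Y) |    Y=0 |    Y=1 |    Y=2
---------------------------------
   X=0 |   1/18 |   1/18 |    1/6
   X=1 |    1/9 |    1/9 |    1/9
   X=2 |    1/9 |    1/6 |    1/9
I(X;Y) = 0.0395 nats

Mutual information has multiple equivalent forms:
- I(X;Y) = H(X) - H(X|Y)
- I(X;Y) = H(Y) - H(Y|X)
- I(X;Y) = H(X) + H(Y) - H(X,Y)

Computing all quantities:
H(X) = 1.0893, H(Y) = 1.0893, H(X,Y) = 2.1391
H(X|Y) = 1.0498, H(Y|X) = 1.0498

Verification:
H(X) - H(X|Y) = 1.0893 - 1.0498 = 0.0395
H(Y) - H(Y|X) = 1.0893 - 1.0498 = 0.0395
H(X) + H(Y) - H(X,Y) = 1.0893 + 1.0893 - 2.1391 = 0.0395

All forms give I(X;Y) = 0.0395 nats. ✓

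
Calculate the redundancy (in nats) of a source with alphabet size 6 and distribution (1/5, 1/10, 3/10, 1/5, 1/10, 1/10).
0.0960 nats

Redundancy measures how far a source is from maximum entropy:
R = H_max - H(X)

Maximum entropy for 6 symbols: H_max = log_e(6) = 1.7918 nats
Actual entropy: H(X) = 1.6957 nats
Redundancy: R = 1.7918 - 1.6957 = 0.0960 nats

This redundancy represents potential for compression: the source could be compressed by 0.0960 nats per symbol.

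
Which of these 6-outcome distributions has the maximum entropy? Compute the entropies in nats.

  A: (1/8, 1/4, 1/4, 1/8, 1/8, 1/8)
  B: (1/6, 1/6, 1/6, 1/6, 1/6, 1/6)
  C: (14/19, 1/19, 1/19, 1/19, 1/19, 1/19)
B

For a discrete distribution over n outcomes, entropy is maximized by the uniform distribution.

Computing entropies:
H(A) = 1.7329 nats
H(B) = 1.7918 nats
H(C) = 0.9999 nats

The uniform distribution (where all probabilities equal 1/6) achieves the maximum entropy of log_e(6) = 1.7918 nats.

Distribution B has the highest entropy.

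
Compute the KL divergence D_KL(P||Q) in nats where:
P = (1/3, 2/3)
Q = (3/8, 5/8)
0.0038 nats

KL divergence: D_KL(P||Q) = Σ p(x) log(p(x)/q(x))

Computing term by term:
  x=0: 1/3 × log_e[(1/3)/(3/8)] = 1/3 × -0.1178 = -0.0393
  x=1: 2/3 × log_e[(2/3)/(5/8)] = 2/3 × 0.0645 = 0.0430

D_KL(P||Q) = 0.0038 nats

Note: KL divergence is always non-negative and equals 0 iff P = Q.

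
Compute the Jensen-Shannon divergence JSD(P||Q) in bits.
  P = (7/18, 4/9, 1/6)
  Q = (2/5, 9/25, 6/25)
0.0081 bits

Jensen-Shannon divergence is:
JSD(P||Q) = 0.5 × D_KL(P||M) + 0.5 × D_KL(Q||M)
where M = 0.5 × (P + Q) is the mixture distribution.

M = 0.5 × (7/18, 4/9, 1/6) + 0.5 × (2/5, 9/25, 6/25) = (0.394444, 0.402222, 0.203333)

D_KL(P||M) = 0.0082 bits
D_KL(Q||M) = 0.0079 bits

JSD(P||Q) = 0.5 × 0.0082 + 0.5 × 0.0079 = 0.0081 bits

Unlike KL divergence, JSD is symmetric and bounded: 0 ≤ JSD ≤ log(2).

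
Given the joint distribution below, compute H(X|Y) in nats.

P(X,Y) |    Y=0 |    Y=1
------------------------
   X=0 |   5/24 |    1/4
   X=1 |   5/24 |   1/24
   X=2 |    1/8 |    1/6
1.0015 nats

Using the chain rule: H(X|Y) = H(X,Y) - H(Y)

First, compute H(X,Y) = 1.6911 nats

Marginal P(Y) = (13/24, 11/24)
H(Y) = 0.6897 nats

H(X|Y) = H(X,Y) - H(Y) = 1.6911 - 0.6897 = 1.0015 nats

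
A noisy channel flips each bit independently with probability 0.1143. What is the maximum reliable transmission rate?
0.4872 bits

For a binary symmetric channel (BSC) with error probability p:
Capacity C = 1 - H(p) bits per symbol

where H(p) = -p log₂(p) - (1-p) log₂(1-p) is the binary entropy function.

H(0.1143) = 0.5128 bits
C = 1 - 0.5128 = 0.4872 bits per symbol

This means we can reliably transmit up to 0.4872 bits of information per channel use.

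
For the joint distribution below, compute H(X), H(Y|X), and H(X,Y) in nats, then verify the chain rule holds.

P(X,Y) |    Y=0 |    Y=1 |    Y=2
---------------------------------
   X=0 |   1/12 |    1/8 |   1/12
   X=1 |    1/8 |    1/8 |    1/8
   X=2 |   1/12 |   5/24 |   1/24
H(X,Y) = 2.1202, H(X) = 1.0934, H(Y|X) = 1.0268 (all in nats)

Chain rule: H(X,Y) = H(X) + H(Y|X)

Left side — joint entropy directly:
H(X,Y) = -Σ p(x,y) log p(x,y) = 2.1202 nats

Right side — compute H(Y|X) from the conditional distributions:
P(X) = (7/24, 3/8, 1/3), so H(X) = 1.0934 nats
H(Y|X) = Σ_x P(X=x) · H(Y|X=x):
  P(Y|X=0) = (2/7, 3/7, 2/7), H(Y|X=0) = 1.0790, weight P(X=0) = 7/24
  P(Y|X=1) = (1/3, 1/3, 1/3), H(Y|X=1) = 1.0986, weight P(X=1) = 3/8
  P(Y|X=2) = (1/4, 5/8, 1/8), H(Y|X=2) = 0.9003, weight P(X=2) = 1/3
H(Y|X) = 1.0268 nats

H(X) + H(Y|X) = 1.0934 + 1.0268 = 2.1202 nats

Both sides equal 2.1202 nats. ✓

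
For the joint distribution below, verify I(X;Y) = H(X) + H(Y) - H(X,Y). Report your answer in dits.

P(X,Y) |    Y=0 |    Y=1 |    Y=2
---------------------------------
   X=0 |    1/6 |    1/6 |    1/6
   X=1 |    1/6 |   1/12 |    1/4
I(X;Y) = 0.0098 dits

Mutual information has multiple equivalent forms:
- I(X;Y) = H(X) - H(X|Y)
- I(X;Y) = H(Y) - H(Y|X)
- I(X;Y) = H(X) + H(Y) - H(X,Y)

Computing all quantities:
H(X) = 0.3010, H(Y) = 0.4680, H(X,Y) = 0.7592
H(X|Y) = 0.2912, H(Y|X) = 0.4582

Verification:
H(X) - H(X|Y) = 0.3010 - 0.2912 = 0.0098
H(Y) - H(Y|X) = 0.4680 - 0.4582 = 0.0098
H(X) + H(Y) - H(X,Y) = 0.3010 + 0.4680 - 0.7592 = 0.0098

All forms give I(X;Y) = 0.0098 dits. ✓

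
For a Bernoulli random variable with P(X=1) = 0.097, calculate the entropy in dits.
0.1383 dits

The binary entropy function is:
H(p) = -p log(p) - (1-p) log(1-p)

H(0.097) = -0.097 × log_10(0.097) - 0.903 × log_10(0.903)
H(0.097) = 0.1383 dits

Note: Binary entropy is maximized at p=0.5 (H=1 bit) and minimized at p=0 or p=1 (H=0).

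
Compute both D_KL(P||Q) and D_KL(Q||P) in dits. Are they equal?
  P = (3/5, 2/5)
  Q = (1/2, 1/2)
D_KL(P||Q) = 0.0087, D_KL(Q||P) = 0.0089

KL divergence is not symmetric: D_KL(P||Q) ≠ D_KL(Q||P) in general.

D_KL(P||Q) = 0.0087 dits
D_KL(Q||P) = 0.0089 dits

No, they are not equal!

This asymmetry is why KL divergence is not a true distance metric.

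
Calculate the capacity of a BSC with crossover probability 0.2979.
0.1213 bits

For a binary symmetric channel (BSC) with error probability p:
Capacity C = 1 - H(p) bits per symbol

where H(p) = -p log₂(p) - (1-p) log₂(1-p) is the binary entropy function.

H(0.2979) = 0.8787 bits
C = 1 - 0.8787 = 0.1213 bits per symbol

This means we can reliably transmit up to 0.1213 bits of information per channel use.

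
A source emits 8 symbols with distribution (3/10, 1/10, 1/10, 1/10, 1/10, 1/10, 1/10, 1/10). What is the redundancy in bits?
0.1536 bits

Redundancy measures how far a source is from maximum entropy:
R = H_max - H(X)

Maximum entropy for 8 symbols: H_max = log_2(8) = 3.0000 bits
Actual entropy: H(X) = 2.8464 bits
Redundancy: R = 3.0000 - 2.8464 = 0.1536 bits

This redundancy represents potential for compression: the source could be compressed by 0.1536 bits per symbol.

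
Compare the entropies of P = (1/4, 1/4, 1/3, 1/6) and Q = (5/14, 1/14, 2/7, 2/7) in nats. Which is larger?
P

Computing entropies in nats:
H(P) = 1.3580
H(Q) = 1.2721

Distribution P has higher entropy.

Intuition: The distribution closer to uniform (more spread out) has higher entropy.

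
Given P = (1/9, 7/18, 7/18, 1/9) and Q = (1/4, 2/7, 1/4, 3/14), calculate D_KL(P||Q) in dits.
0.0559 dits

KL divergence: D_KL(P||Q) = Σ p(x) log(p(x)/q(x))

Computing term by term:
  x=0: 1/9 × log_10[(1/9)/(1/4)] = 1/9 × -0.3522 = -0.0391
  x=1: 7/18 × log_10[(7/18)/(2/7)] = 7/18 × 0.1339 = 0.0521
  x=2: 7/18 × log_10[(7/18)/(1/4)] = 7/18 × 0.1919 = 0.0746
  x=3: 1/9 × log_10[(1/9)/(3/14)] = 1/9 × -0.2852 = -0.0317

D_KL(P||Q) = 0.0559 dits

Note: KL divergence is always non-negative and equals 0 iff P = Q.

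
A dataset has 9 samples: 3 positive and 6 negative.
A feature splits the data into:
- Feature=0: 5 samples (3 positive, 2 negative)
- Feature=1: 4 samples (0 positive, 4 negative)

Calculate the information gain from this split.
0.3789 bits

Information Gain = H(Y) - H(Y|Feature)

Before split:
P(positive) = 3/9 = 0.3333
H(Y) = 0.9183 bits

After split:
Feature=0: H = 0.9710 bits (weight = 5/9)
Feature=1: H = 0.0000 bits (weight = 4/9)
H(Y|Feature) = (5/9)×0.9710 + (4/9)×0.0000 = 0.5394 bits

Information Gain = 0.9183 - 0.5394 = 0.3789 bits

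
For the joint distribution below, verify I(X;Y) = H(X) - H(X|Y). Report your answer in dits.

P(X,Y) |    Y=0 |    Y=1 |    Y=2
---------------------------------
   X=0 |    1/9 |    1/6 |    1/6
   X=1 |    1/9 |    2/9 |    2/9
I(X;Y) = 0.0008 dits

Mutual information has multiple equivalent forms:
- I(X;Y) = H(X) - H(X|Y)
- I(X;Y) = H(Y) - H(Y|X)
- I(X;Y) = H(X) + H(Y) - H(X,Y)

Computing all quantities:
H(X) = 0.2983, H(Y) = 0.4642, H(X,Y) = 0.7618
H(X|Y) = 0.2976, H(Y|X) = 0.4634

Verification:
H(X) - H(X|Y) = 0.2983 - 0.2976 = 0.0008
H(Y) - H(Y|X) = 0.4642 - 0.4634 = 0.0008
H(X) + H(Y) - H(X,Y) = 0.2983 + 0.4642 - 0.7618 = 0.0008

All forms give I(X;Y) = 0.0008 dits. ✓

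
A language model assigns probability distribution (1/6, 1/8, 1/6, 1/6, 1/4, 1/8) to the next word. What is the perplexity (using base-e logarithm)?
5.8259

Perplexity is e^H (or exp(H) for natural log).

First, H = -Σ p log p = 1.7623 nats
Perplexity = e^1.7623 = 5.8259

Interpretation: The model's uncertainty is equivalent to choosing uniformly among 5.8 options.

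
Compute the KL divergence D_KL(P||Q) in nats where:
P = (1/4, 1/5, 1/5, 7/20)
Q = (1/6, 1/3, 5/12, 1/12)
0.3547 nats

KL divergence: D_KL(P||Q) = Σ p(x) log(p(x)/q(x))

Computing term by term:
  x=0: 1/4 × log_e[(1/4)/(1/6)] = 1/4 × 0.4055 = 0.1014
  x=1: 1/5 × log_e[(1/5)/(1/3)] = 1/5 × -0.5108 = -0.1022
  x=2: 1/5 × log_e[(1/5)/(5/12)] = 1/5 × -0.7340 = -0.1468
  x=3: 7/20 × log_e[(7/20)/(1/12)] = 7/20 × 1.4351 = 0.5023

D_KL(P||Q) = 0.3547 nats

Note: KL divergence is always non-negative and equals 0 iff P = Q.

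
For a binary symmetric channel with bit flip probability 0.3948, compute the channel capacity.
0.0322 bits

For a binary symmetric channel (BSC) with error probability p:
Capacity C = 1 - H(p) bits per symbol

where H(p) = -p log₂(p) - (1-p) log₂(1-p) is the binary entropy function.

H(0.3948) = 0.9678 bits
C = 1 - 0.9678 = 0.0322 bits per symbol

This means we can reliably transmit up to 0.0322 bits of information per channel use.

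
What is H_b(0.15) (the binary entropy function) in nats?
0.4227 nats

The binary entropy function is:
H(p) = -p log(p) - (1-p) log(1-p)

H(0.15) = -0.15 × log_e(0.15) - 0.85 × log_e(0.85)
H(0.15) = 0.4227 nats

Note: Binary entropy is maximized at p=0.5 (H=1 bit) and minimized at p=0 or p=1 (H=0).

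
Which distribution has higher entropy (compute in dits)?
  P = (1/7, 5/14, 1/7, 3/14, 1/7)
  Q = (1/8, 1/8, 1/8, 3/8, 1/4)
P

Computing entropies in dits:
H(P) = 0.6652
H(Q) = 0.6489

Distribution P has higher entropy.

Intuition: The distribution closer to uniform (more spread out) has higher entropy.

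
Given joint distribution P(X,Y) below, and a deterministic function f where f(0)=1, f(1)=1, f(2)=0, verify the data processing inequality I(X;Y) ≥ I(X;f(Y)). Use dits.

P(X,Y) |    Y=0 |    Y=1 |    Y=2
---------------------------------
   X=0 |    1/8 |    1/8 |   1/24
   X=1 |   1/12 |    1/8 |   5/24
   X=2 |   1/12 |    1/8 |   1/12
I(X;Y) = 0.0246, I(X;f(Y)) = 0.0233, inequality holds: 0.0246 ≥ 0.0233

Data Processing Inequality: For any Markov chain X → Y → Z, we have I(X;Y) ≥ I(X;Z).

Here Z = f(Y) is a deterministic function of Y, forming X → Y → Z.

Original I(X;Y) = 0.0246 dits

After applying f:
P(X,Z) where Z=f(Y):
- P(X,Z=0) = P(X,Y=2)
- P(X,Z=1) = P(X,Y=0) + P(X,Y=1)

I(X;Z) = I(X;f(Y)) = 0.0233 dits

Verification: 0.0246 ≥ 0.0233 ✓

Information cannot be created by processing; the function f can only lose information about X.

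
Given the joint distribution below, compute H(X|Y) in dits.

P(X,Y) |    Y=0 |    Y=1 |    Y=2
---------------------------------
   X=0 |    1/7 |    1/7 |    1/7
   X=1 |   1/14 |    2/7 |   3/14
0.2821 dits

Using the chain rule: H(X|Y) = H(X,Y) - H(Y)

First, compute H(X,Y) = 0.7429 dits

Marginal P(Y) = (3/14, 3/7, 5/14)
H(Y) = 0.4608 dits

H(X|Y) = H(X,Y) - H(Y) = 0.7429 - 0.4608 = 0.2821 dits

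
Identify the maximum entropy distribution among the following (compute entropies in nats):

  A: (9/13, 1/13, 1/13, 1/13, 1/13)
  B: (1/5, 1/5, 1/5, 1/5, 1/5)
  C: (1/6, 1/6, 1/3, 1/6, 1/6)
B

For a discrete distribution over n outcomes, entropy is maximized by the uniform distribution.

Computing entropies:
H(A) = 1.0438 nats
H(B) = 1.6094 nats
H(C) = 1.5607 nats

The uniform distribution (where all probabilities equal 1/5) achieves the maximum entropy of log_e(5) = 1.6094 nats.

Distribution B has the highest entropy.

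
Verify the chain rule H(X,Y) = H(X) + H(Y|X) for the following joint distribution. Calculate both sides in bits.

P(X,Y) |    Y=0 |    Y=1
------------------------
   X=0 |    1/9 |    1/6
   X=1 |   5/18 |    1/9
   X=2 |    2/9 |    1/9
H(X,Y) = 2.4830, H(X) = 1.5715, H(Y|X) = 0.9115 (all in bits)

Chain rule: H(X,Y) = H(X) + H(Y|X)

Left side — joint entropy directly:
H(X,Y) = -Σ p(x,y) log p(x,y) = 2.4830 bits

Right side — compute H(Y|X) from the conditional distributions:
P(X) = (5/18, 7/18, 1/3), so H(X) = 1.5715 bits
H(Y|X) = Σ_x P(X=x) · H(Y|X=x):
  P(Y|X=0) = (2/5, 3/5), H(Y|X=0) = 0.9710, weight P(X=0) = 5/18
  P(Y|X=1) = (5/7, 2/7), H(Y|X=1) = 0.8631, weight P(X=1) = 7/18
  P(Y|X=2) = (2/3, 1/3), H(Y|X=2) = 0.9183, weight P(X=2) = 1/3
H(Y|X) = 0.9115 bits

H(X) + H(Y|X) = 1.5715 + 0.9115 = 2.4830 bits

Both sides equal 2.4830 bits. ✓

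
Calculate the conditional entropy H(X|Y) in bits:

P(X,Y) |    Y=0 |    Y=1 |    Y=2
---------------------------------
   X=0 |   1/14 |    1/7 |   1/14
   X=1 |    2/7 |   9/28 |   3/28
0.8447 bits

Using the chain rule: H(X|Y) = H(X,Y) - H(Y)

First, compute H(X,Y) = 2.3329 bits

Marginal P(Y) = (5/14, 13/28, 5/28)
H(Y) = 1.4883 bits

H(X|Y) = H(X,Y) - H(Y) = 2.3329 - 1.4883 = 0.8447 bits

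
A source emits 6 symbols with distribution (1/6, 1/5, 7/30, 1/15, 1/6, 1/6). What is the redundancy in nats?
0.0539 nats

Redundancy measures how far a source is from maximum entropy:
R = H_max - H(X)

Maximum entropy for 6 symbols: H_max = log_e(6) = 1.7918 nats
Actual entropy: H(X) = 1.7379 nats
Redundancy: R = 1.7918 - 1.7379 = 0.0539 nats

This redundancy represents potential for compression: the source could be compressed by 0.0539 nats per symbol.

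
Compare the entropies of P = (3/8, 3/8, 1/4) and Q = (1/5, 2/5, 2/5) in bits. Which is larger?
P

Computing entropies in bits:
H(P) = 1.5613
H(Q) = 1.5219

Distribution P has higher entropy.

Intuition: The distribution closer to uniform (more spread out) has higher entropy.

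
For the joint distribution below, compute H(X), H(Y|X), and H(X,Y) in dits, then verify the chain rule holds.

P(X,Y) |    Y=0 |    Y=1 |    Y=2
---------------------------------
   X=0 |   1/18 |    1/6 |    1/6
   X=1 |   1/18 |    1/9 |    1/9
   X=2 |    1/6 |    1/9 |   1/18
H(X,Y) = 0.9164, H(X) = 0.4731, H(Y|X) = 0.4433 (all in dits)

Chain rule: H(X,Y) = H(X) + H(Y|X)

Left side — joint entropy directly:
H(X,Y) = -Σ p(x,y) log p(x,y) = 0.9164 dits

Right side — compute H(Y|X) from the conditional distributions:
P(X) = (7/18, 5/18, 1/3), so H(X) = 0.4731 dits
H(Y|X) = Σ_x P(X=x) · H(Y|X=x):
  P(Y|X=0) = (1/7, 3/7, 3/7), H(Y|X=0) = 0.4361, weight P(X=0) = 7/18
  P(Y|X=1) = (1/5, 2/5, 2/5), H(Y|X=1) = 0.4581, weight P(X=1) = 5/18
  P(Y|X=2) = (1/2, 1/3, 1/6), H(Y|X=2) = 0.4392, weight P(X=2) = 1/3
H(Y|X) = 0.4433 dits

H(X) + H(Y|X) = 0.4731 + 0.4433 = 0.9164 dits

Both sides equal 0.9164 dits. ✓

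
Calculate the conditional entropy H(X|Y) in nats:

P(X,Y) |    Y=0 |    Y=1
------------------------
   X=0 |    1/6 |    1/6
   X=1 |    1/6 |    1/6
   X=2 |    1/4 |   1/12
1.0690 nats

Using the chain rule: H(X|Y) = H(X,Y) - H(Y)

First, compute H(X,Y) = 1.7482 nats

Marginal P(Y) = (7/12, 5/12)
H(Y) = 0.6792 nats

H(X|Y) = H(X,Y) - H(Y) = 1.7482 - 0.6792 = 1.0690 nats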